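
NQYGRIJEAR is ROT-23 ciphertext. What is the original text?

QTBJULMHDU

N(13): 13−23=-10≡16 → Q
Q(16): 16−23=-7≡19 → T
Y(24): 24−23=1 → B
G(6): 6−23=-17≡9 → J
R(17): 17−23=-6≡20 → U
I(8): 8−23=-15≡11 → L
J(9): 9−23=-14≡12 → M
E(4): 4−23=-19≡7 → H
A(0): 0−23=-23≡3 → D
R(17): 17−23=-6≡20 → U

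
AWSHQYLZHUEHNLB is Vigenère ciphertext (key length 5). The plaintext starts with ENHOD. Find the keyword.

WJLTN

Subtract each crib letter from the matching ciphertext letter (mod 26):
A(0)−E(4)=-4≡22 → W
W(22)−N(13)=9 → J
S(18)−H(7)=11 → L
H(7)−O(14)=-7≡19 → T
Q(16)−D(3)=13 → N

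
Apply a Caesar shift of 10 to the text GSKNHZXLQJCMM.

G(6): 6+10=16 → Q
S(18): 18+10=28≡2 → C
K(10): 10+10=20 → U
N(13): 13+10=23 → X
H(7): 7+10=17 → R
Z(25): 25+10=35≡9 → J
X(23): 23+10=33≡7 → H
L(11): 11+10=21 → V
Q(16): 16+10=26≡0 → A
J(9): 9+10=19 → T
C(2): 2+10=12 → M
M(12): 12+10=22 → W
M(12): 12+10=22 → W

QCUXRJHVATMWW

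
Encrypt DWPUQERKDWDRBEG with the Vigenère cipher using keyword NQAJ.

QMPDDURTQMDAOUG

Repeat the key across the message: NQAJNQAJNQAJNQA
D(3)+N(13): 16 → Q
W(22)+Q(16): 38≡12 → M
P(15)+A(0): 15 → P
U(20)+J(9): 29≡3 → D
Q(16)+N(13): 29≡3 → D
E(4)+Q(16): 20 → U
R(17)+A(0): 17 → R
K(10)+J(9): 19 → T
D(3)+N(13): 16 → Q
W(22)+Q(16): 38≡12 → M
D(3)+A(0): 3 → D
R(17)+J(9): 26≡0 → A
B(1)+N(13): 14 → O
E(4)+Q(16): 20 → U
G(6)+A(0): 6 → G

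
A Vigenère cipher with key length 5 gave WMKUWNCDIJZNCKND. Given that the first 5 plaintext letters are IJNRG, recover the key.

ODXDQ

Subtract each crib letter from the matching ciphertext letter (mod 26):
W(22)−I(8)=14 → O
M(12)−J(9)=3 → D
K(10)−N(13)=-3≡23 → X
U(20)−R(17)=3 → D
W(22)−G(6)=16 → Q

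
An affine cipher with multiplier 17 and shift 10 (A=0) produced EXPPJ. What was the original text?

SNLLD

The inverse of 17 mod 26 is 23, since 17·23=391≡1. Apply D(y)=23·(y−10) mod 26:
E(4): 23·(4−10)=-138≡18 → S
X(23): 23·(23−10)=299≡13 → N
P(15): 23·(15−10)=115≡11 → L
P(15): 23·(15−10)=115≡11 → L
J(9): 23·(9−10)=-23≡3 → D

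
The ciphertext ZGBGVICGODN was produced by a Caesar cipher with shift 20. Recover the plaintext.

FMHMBOIMUJT

Z(25): 25−20=5 → F
G(6): 6−20=-14≡12 → M
B(1): 1−20=-19≡7 → H
G(6): 6−20=-14≡12 → M
V(21): 21−20=1 → B
I(8): 8−20=-12≡14 → O
C(2): 2−20=-18≡8 → I
G(6): 6−20=-14≡12 → M
O(14): 14−20=-6≡20 → U
D(3): 3−20=-17≡9 → J
N(13): 13−20=-7≡19 → T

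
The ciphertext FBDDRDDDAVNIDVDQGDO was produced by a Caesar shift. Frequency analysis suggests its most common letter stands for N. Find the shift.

The most frequent ciphertext letter is D (appears 8 times).
D is position 3; N is position 13.
Shift = -10≡16.

16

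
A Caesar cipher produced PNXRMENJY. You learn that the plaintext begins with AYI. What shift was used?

15

From the crib: P(15)−A(0)=15, so the shift is 15.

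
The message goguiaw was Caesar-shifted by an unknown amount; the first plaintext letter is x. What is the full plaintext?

xfxlzrn

From the crib: g(6)−x(23)=-17≡9, so the shift is 9.
Subtract 9 from each ciphertext letter:
g(6): 6−9=-3≡23 → x
o(14): 14−9=5 → f
g(6): 6−9=-3≡23 → x
u(20): 20−9=11 → l
i(8): 8−9=-1≡25 → z
a(0): 0−9=-9≡17 → r
w(22): 22−9=13 → n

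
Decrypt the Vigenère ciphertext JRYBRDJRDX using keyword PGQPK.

Repeat the key across the ciphertext: PGQPKPGQPK
J(9)−P(15): -6≡20 → U
R(17)−G(6): 11 → L
Y(24)−Q(16): 8 → I
B(1)−P(15): -14≡12 → M
R(17)−K(10): 7 → H
D(3)−P(15): -12≡14 → O
J(9)−G(6): 3 → D
R(17)−Q(16): 1 → B
D(3)−P(15): -12≡14 → O
X(23)−K(10): 13 → N

ULIMHODBON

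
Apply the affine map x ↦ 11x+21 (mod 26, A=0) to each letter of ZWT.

KDW

Z(25): 11·25+21=296≡10 → K
W(22): 11·22+21=263≡3 → D
T(19): 11·19+21=230≡22 → W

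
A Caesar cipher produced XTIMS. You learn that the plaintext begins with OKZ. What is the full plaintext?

OKZDJ

From the crib: X(23)−O(14)=9, so the shift is 9.
Subtract 9 from each ciphertext letter:
X(23): 23−9=14 → O
T(19): 19−9=10 → K
I(8): 8−9=-1≡25 → Z
M(12): 12−9=3 → D
S(18): 18−9=9 → J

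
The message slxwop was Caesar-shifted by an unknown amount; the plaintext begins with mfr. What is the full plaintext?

From the crib: s(18)−m(12)=6, so the shift is 6.
Subtract 6 from each ciphertext letter:
s(18): 18−6=12 → m
l(11): 11−6=5 → f
x(23): 23−6=17 → r
w(22): 22−6=16 → q
o(14): 14−6=8 → i
p(15): 15−6=9 → j

mfrqij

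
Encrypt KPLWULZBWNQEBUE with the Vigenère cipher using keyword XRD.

Repeat the key across the message: XRDXRDXRDXRDXRD
K(10)+X(23): 33≡7 → H
P(15)+R(17): 32≡6 → G
L(11)+D(3): 14 → O
W(22)+X(23): 45≡19 → T
U(20)+R(17): 37≡11 → L
L(11)+D(3): 14 → O
Z(25)+X(23): 48≡22 → W
B(1)+R(17): 18 → S
W(22)+D(3): 25 → Z
N(13)+X(23): 36≡10 → K
Q(16)+R(17): 33≡7 → H
E(4)+D(3): 7 → H
B(1)+X(23): 24 → Y
U(20)+R(17): 37≡11 → L
E(4)+D(3): 7 → H

HGOTLOWSZKHHYLH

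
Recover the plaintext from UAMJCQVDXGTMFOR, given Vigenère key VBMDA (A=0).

ZZAGCVURUGYLTLR

Repeat the key across the ciphertext: VBMDAVBMDAVBMDA
U(20)−V(21): -1≡25 → Z
A(0)−B(1): -1≡25 → Z
M(12)−M(12): 0 → A
J(9)−D(3): 6 → G
C(2)−A(0): 2 → C
Q(16)−V(21): -5≡21 → V
V(21)−B(1): 20 → U
D(3)−M(12): -9≡17 → R
X(23)−D(3): 20 → U
G(6)−A(0): 6 → G
T(19)−V(21): -2≡24 → Y
M(12)−B(1): 11 → L
F(5)−M(12): -7≡19 → T
O(14)−D(3): 11 → L
R(17)−A(0): 17 → R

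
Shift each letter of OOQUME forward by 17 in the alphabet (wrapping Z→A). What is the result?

FFHLDV

O(14): 14+17=31≡5 → F
O(14): 14+17=31≡5 → F
Q(16): 16+17=33≡7 → H
U(20): 20+17=37≡11 → L
M(12): 12+17=29≡3 → D
E(4): 4+17=21 → V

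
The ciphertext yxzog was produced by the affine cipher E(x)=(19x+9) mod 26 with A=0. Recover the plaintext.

jyudt

The inverse of 19 mod 26 is 11, since 19·11=209≡1. Apply D(y)=11·(y−9) mod 26:
y(24): 11·(24−9)=165≡9 → j
x(23): 11·(23−9)=154≡24 → y
z(25): 11·(25−9)=176≡20 → u
o(14): 11·(14−9)=55≡3 → d
g(6): 11·(6−9)=-33≡19 → t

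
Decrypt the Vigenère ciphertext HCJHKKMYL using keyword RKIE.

QSBDTAEUU

Repeat the key across the ciphertext: RKIERKIER
H(7)−R(17): -10≡16 → Q
C(2)−K(10): -8≡18 → S
J(9)−I(8): 1 → B
H(7)−E(4): 3 → D
K(10)−R(17): -7≡19 → T
K(10)−K(10): 0 → A
M(12)−I(8): 4 → E
Y(24)−E(4): 20 → U
L(11)−R(17): -6≡20 → U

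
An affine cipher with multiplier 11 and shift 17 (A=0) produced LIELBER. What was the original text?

The inverse of 11 mod 26 is 19, since 11·19=209≡1. Apply D(y)=19·(y−17) mod 26:
L(11): 19·(11−17)=-114≡16 → Q
I(8): 19·(8−17)=-171≡11 → L
E(4): 19·(4−17)=-247≡13 → N
L(11): 19·(11−17)=-114≡16 → Q
B(1): 19·(1−17)=-304≡8 → I
E(4): 19·(4−17)=-247≡13 → N
R(17): 19·(17−17)=0 → A

QLNQINA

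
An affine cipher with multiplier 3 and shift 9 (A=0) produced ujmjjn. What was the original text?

vabaak

The inverse of 3 mod 26 is 9, since 3·9=27≡1. Apply D(y)=9·(y−9) mod 26:
u(20): 9·(20−9)=99≡21 → v
j(9): 9·(9−9)=0 → a
m(12): 9·(12−9)=27≡1 → b
j(9): 9·(9−9)=0 → a
j(9): 9·(9−9)=0 → a
n(13): 9·(13−9)=36≡10 → k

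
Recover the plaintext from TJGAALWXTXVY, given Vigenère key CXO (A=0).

RMSYDXUAFVYK

Repeat the key across the ciphertext: CXOCXOCXOCXO
T(19)−C(2): 17 → R
J(9)−X(23): -14≡12 → M
G(6)−O(14): -8≡18 → S
A(0)−C(2): -2≡24 → Y
A(0)−X(23): -23≡3 → D
L(11)−O(14): -3≡23 → X
W(22)−C(2): 20 → U
X(23)−X(23): 0 → A
T(19)−O(14): 5 → F
X(23)−C(2): 21 → V
V(21)−X(23): -2≡24 → Y
Y(24)−O(14): 10 → K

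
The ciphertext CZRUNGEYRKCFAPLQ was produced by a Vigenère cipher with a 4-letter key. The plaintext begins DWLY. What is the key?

Subtract each crib letter from the matching ciphertext letter (mod 26):
C(2)−D(3)=-1≡25 → Z
Z(25)−W(22)=3 → D
R(17)−L(11)=6 → G
U(20)−Y(24)=-4≡22 → W

ZDGW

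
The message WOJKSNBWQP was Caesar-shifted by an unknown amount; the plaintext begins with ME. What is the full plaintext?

From the crib: W(22)−M(12)=10, so the shift is 10.
Subtract 10 from each ciphertext letter:
W(22): 22−10=12 → M
O(14): 14−10=4 → E
J(9): 9−10=-1≡25 → Z
K(10): 10−10=0 → A
S(18): 18−10=8 → I
N(13): 13−10=3 → D
B(1): 1−10=-9≡17 → R
W(22): 22−10=12 → M
Q(16): 16−10=6 → G
P(15): 15−10=5 → F

MEZAIDRMGF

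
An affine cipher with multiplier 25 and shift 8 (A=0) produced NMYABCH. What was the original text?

VWKIHGB

The inverse of 25 mod 26 is 25, since 25·25=625≡1. Apply D(y)=25·(y−8) mod 26:
N(13): 25·(13−8)=125≡21 → V
M(12): 25·(12−8)=100≡22 → W
Y(24): 25·(24−8)=400≡10 → K
A(0): 25·(0−8)=-200≡8 → I
B(1): 25·(1−8)=-175≡7 → H
C(2): 25·(2−8)=-150≡6 → G
H(7): 25·(7−8)=-25≡1 → B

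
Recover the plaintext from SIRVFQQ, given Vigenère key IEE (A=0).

KENNBMI

Repeat the key across the ciphertext: IEEIEEI
S(18)−I(8): 10 → K
I(8)−E(4): 4 → E
R(17)−E(4): 13 → N
V(21)−I(8): 13 → N
F(5)−E(4): 1 → B
Q(16)−E(4): 12 → M
Q(16)−I(8): 8 → I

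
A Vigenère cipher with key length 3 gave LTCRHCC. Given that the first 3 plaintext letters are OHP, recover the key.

XMN

Subtract each crib letter from the matching ciphertext letter (mod 26):
L(11)−O(14)=-3≡23 → X
T(19)−H(7)=12 → M
C(2)−P(15)=-13≡13 → N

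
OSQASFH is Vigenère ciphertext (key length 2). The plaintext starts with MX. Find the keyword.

CV

Subtract each crib letter from the matching ciphertext letter (mod 26):
O(14)−M(12)=2 → C
S(18)−X(23)=-5≡21 → V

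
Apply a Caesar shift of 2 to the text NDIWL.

N(13): 13+2=15 → P
D(3): 3+2=5 → F
I(8): 8+2=10 → K
W(22): 22+2=24 → Y
L(11): 11+2=13 → N

PFKYN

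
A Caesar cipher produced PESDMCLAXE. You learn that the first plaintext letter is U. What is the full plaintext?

UJXIRHQFCJ

From the crib: P(15)−U(20)=-5≡21, so the shift is 21.
Subtract 21 from each ciphertext letter:
P(15): 15−21=-6≡20 → U
E(4): 4−21=-17≡9 → J
S(18): 18−21=-3≡23 → X
D(3): 3−21=-18≡8 → I
M(12): 12−21=-9≡17 → R
C(2): 2−21=-19≡7 → H
L(11): 11−21=-10≡16 → Q
A(0): 0−21=-21≡5 → F
X(23): 23−21=2 → C
E(4): 4−21=-17≡9 → J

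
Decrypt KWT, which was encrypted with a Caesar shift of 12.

YKH

K(10): 10−12=-2≡24 → Y
W(22): 22−12=10 → K
T(19): 19−12=7 → H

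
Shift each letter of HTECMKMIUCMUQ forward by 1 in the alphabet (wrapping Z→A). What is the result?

H(7): 7+1=8 → I
T(19): 19+1=20 → U
E(4): 4+1=5 → F
C(2): 2+1=3 → D
M(12): 12+1=13 → N
K(10): 10+1=11 → L
M(12): 12+1=13 → N
I(8): 8+1=9 → J
U(20): 20+1=21 → V
C(2): 2+1=3 → D
M(12): 12+1=13 → N
U(20): 20+1=21 → V
Q(16): 16+1=17 → R

IUFDNLNJVDNVR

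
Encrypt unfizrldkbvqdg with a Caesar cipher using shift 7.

bumpgyskricxkn

u(20): 20+7=27≡1 → b
n(13): 13+7=20 → u
f(5): 5+7=12 → m
i(8): 8+7=15 → p
z(25): 25+7=32≡6 → g
r(17): 17+7=24 → y
l(11): 11+7=18 → s
d(3): 3+7=10 → k
k(10): 10+7=17 → r
b(1): 1+7=8 → i
v(21): 21+7=28≡2 → c
q(16): 16+7=23 → x
d(3): 3+7=10 → k
g(6): 6+7=13 → n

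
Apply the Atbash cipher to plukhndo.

p(15) → k(10)
l(11) → o(14)
u(20) → f(5)
k(10) → p(15)
h(7) → s(18)
n(13) → m(12)
d(3) → w(22)
o(14) → l(11)

kofpsmwl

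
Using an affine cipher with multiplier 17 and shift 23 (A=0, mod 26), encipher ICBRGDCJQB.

DFOAVWFUJO

I(8): 17·8+23=159≡3 → D
C(2): 17·2+23=57≡5 → F
B(1): 17·1+23=40≡14 → O
R(17): 17·17+23=312≡0 → A
G(6): 17·6+23=125≡21 → V
D(3): 17·3+23=74≡22 → W
C(2): 17·2+23=57≡5 → F
J(9): 17·9+23=176≡20 → U
Q(16): 17·16+23=295≡9 → J
B(1): 17·1+23=40≡14 → O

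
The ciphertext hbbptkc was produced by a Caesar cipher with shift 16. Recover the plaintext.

rllzdum

h(7): 7−16=-9≡17 → r
b(1): 1−16=-15≡11 → l
b(1): 1−16=-15≡11 → l
p(15): 15−16=-1≡25 → z
t(19): 19−16=3 → d
k(10): 10−16=-6≡20 → u
c(2): 2−16=-14≡12 → m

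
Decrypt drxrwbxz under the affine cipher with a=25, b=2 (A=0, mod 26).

zlflgbfd

The inverse of 25 mod 26 is 25, since 25·25=625≡1. Apply D(y)=25·(y−2) mod 26:
d(3): 25·(3−2)=25 → z
r(17): 25·(17−2)=375≡11 → l
x(23): 25·(23−2)=525≡5 → f
r(17): 25·(17−2)=375≡11 → l
w(22): 25·(22−2)=500≡6 → g
b(1): 25·(1−2)=-25≡1 → b
x(23): 25·(23−2)=525≡5 → f
z(25): 25·(25−2)=575≡3 → d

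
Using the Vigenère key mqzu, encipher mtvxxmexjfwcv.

Repeat the key across the message: mqzumqzumqzum
m(12)+m(12): 24 → y
t(19)+q(16): 35≡9 → j
v(21)+z(25): 46≡20 → u
x(23)+u(20): 43≡17 → r
x(23)+m(12): 35≡9 → j
m(12)+q(16): 28≡2 → c
e(4)+z(25): 29≡3 → d
x(23)+u(20): 43≡17 → r
j(9)+m(12): 21 → v
f(5)+q(16): 21 → v
w(22)+z(25): 47≡21 → v
c(2)+u(20): 22 → w
v(21)+m(12): 33≡7 → h

yjurjcdrvvvwh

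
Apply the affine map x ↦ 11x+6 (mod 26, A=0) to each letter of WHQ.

OFA

W(22): 11·22+6=248≡14 → O
H(7): 11·7+6=83≡5 → F
Q(16): 11·16+6=182≡0 → A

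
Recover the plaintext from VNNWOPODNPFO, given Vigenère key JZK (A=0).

Repeat the key across the ciphertext: JZKJZKJZKJZK
V(21)−J(9): 12 → M
N(13)−Z(25): -12≡14 → O
N(13)−K(10): 3 → D
W(22)−J(9): 13 → N
O(14)−Z(25): -11≡15 → P
P(15)−K(10): 5 → F
O(14)−J(9): 5 → F
D(3)−Z(25): -22≡4 → E
N(13)−K(10): 3 → D
P(15)−J(9): 6 → G
F(5)−Z(25): -20≡6 → G
O(14)−K(10): 4 → E

MODNPFFEDGGE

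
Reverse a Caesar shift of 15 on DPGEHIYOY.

D(3): 3−15=-12≡14 → O
P(15): 15−15=0 → A
G(6): 6−15=-9≡17 → R
E(4): 4−15=-11≡15 → P
H(7): 7−15=-8≡18 → S
I(8): 8−15=-7≡19 → T
Y(24): 24−15=9 → J
O(14): 14−15=-1≡25 → Z
Y(24): 24−15=9 → J

OARPSTJZJ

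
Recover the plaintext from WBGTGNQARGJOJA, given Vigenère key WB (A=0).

AAKSKMUZVFNNNZ

Repeat the key across the ciphertext: WBWBWBWBWBWBWB
W(22)−W(22): 0 → A
B(1)−B(1): 0 → A
G(6)−W(22): -16≡10 → K
T(19)−B(1): 18 → S
G(6)−W(22): -16≡10 → K
N(13)−B(1): 12 → M
Q(16)−W(22): -6≡20 → U
A(0)−B(1): -1≡25 → Z
R(17)−W(22): -5≡21 → V
G(6)−B(1): 5 → F
J(9)−W(22): -13≡13 → N
O(14)−B(1): 13 → N
J(9)−W(22): -13≡13 → N
A(0)−B(1): -1≡25 → Z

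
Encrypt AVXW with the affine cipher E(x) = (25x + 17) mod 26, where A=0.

A(0): 25·0+17=17 → R
V(21): 25·21+17=542≡22 → W
X(23): 25·23+17=592≡20 → U
W(22): 25·22+17=567≡21 → V

RWUV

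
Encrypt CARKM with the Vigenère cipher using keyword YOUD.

Repeat the key across the message: YOUDY
C(2)+Y(24): 26≡0 → A
A(0)+O(14): 14 → O
R(17)+U(20): 37≡11 → L
K(10)+D(3): 13 → N
M(12)+Y(24): 36≡10 → K

AOLNK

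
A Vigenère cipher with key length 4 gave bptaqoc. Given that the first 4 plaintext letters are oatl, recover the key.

Subtract each crib letter from the matching ciphertext letter (mod 26):
b(1)−o(14)=-13≡13 → n
p(15)−a(0)=15 → p
t(19)−t(19)=0 → a
a(0)−l(11)=-11≡15 → p

npap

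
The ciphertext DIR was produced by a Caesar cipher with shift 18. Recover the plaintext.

LQZ

D(3): 3−18=-15≡11 → L
I(8): 8−18=-10≡16 → Q
R(17): 17−18=-1≡25 → Z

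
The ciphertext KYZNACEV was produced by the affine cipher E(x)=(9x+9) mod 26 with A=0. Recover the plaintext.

DTWMZFLK

The inverse of 9 mod 26 is 3, since 9·3=27≡1. Apply D(y)=3·(y−9) mod 26:
K(10): 3·(10−9)=3 → D
Y(24): 3·(24−9)=45≡19 → T
Z(25): 3·(25−9)=48≡22 → W
N(13): 3·(13−9)=12 → M
A(0): 3·(0−9)=-27≡25 → Z
C(2): 3·(2−9)=-21≡5 → F
E(4): 3·(4−9)=-15≡11 → L
V(21): 3·(21−9)=36≡10 → K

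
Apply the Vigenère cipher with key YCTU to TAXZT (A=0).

Repeat the key across the message: YCTUY
T(19)+Y(24): 43≡17 → R
A(0)+C(2): 2 → C
X(23)+T(19): 42≡16 → Q
Z(25)+U(20): 45≡19 → T
T(19)+Y(24): 43≡17 → R

RCQTR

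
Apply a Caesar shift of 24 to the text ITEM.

I(8): 8+24=32≡6 → G
T(19): 19+24=43≡17 → R
E(4): 4+24=28≡2 → C
M(12): 12+24=36≡10 → K

GRCK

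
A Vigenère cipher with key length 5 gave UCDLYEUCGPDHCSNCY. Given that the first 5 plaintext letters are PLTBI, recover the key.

FRKKQ

Subtract each crib letter from the matching ciphertext letter (mod 26):
U(20)−P(15)=5 → F
C(2)−L(11)=-9≡17 → R
D(3)−T(19)=-16≡10 → K
L(11)−B(1)=10 → K
Y(24)−I(8)=16 → Q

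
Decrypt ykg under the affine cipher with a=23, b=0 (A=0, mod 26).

soy

The inverse of 23 mod 26 is 17, since 23·17=391≡1. Apply D(y)=17·(y−0) mod 26:
y(24): 17·(24−0)=408≡18 → s
k(10): 17·(10−0)=170≡14 → o
g(6): 17·(6−0)=102≡24 → y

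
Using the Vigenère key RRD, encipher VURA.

MLUR

Repeat the key across the message: RRDR
V(21)+R(17): 38≡12 → M
U(20)+R(17): 37≡11 → L
R(17)+D(3): 20 → U
A(0)+R(17): 17 → R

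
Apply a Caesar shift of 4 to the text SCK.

WGO

S(18): 18+4=22 → W
C(2): 2+4=6 → G
K(10): 10+4=14 → O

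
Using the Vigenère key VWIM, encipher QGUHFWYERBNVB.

LCCTASGQMXVHW

Repeat the key across the message: VWIMVWIMVWIMV
Q(16)+V(21): 37≡11 → L
G(6)+W(22): 28≡2 → C
U(20)+I(8): 28≡2 → C
H(7)+M(12): 19 → T
F(5)+V(21): 26≡0 → A
W(22)+W(22): 44≡18 → S
Y(24)+I(8): 32≡6 → G
E(4)+M(12): 16 → Q
R(17)+V(21): 38≡12 → M
B(1)+W(22): 23 → X
N(13)+I(8): 21 → V
V(21)+M(12): 33≡7 → H
B(1)+V(21): 22 → W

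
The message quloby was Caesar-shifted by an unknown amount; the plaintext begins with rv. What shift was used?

From the crib: q(16)−r(17)=-1≡25, so the shift is 25.

25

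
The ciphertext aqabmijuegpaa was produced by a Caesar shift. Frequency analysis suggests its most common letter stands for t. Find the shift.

The most frequent ciphertext letter is a (appears 4 times).
a is position 0; t is position 19.
Shift = -19≡7.

7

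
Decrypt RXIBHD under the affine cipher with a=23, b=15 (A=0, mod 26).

The inverse of 23 mod 26 is 17, since 23·17=391≡1. Apply D(y)=17·(y−15) mod 26:
R(17): 17·(17−15)=34≡8 → I
X(23): 17·(23−15)=136≡6 → G
I(8): 17·(8−15)=-119≡11 → L
B(1): 17·(1−15)=-238≡22 → W
H(7): 17·(7−15)=-136≡20 → U
D(3): 17·(3−15)=-204≡4 → E

IGLWUE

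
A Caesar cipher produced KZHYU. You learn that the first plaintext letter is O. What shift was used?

From the crib: K(10)−O(14)=-4≡22, so the shift is 22.

22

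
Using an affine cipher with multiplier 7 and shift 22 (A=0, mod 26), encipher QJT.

Q(16): 7·16+22=134≡4 → E
J(9): 7·9+22=85≡7 → H
T(19): 7·19+22=155≡25 → Z

EHZ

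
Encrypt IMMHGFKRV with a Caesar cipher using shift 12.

UYYTSRWDH

I(8): 8+12=20 → U
M(12): 12+12=24 → Y
M(12): 12+12=24 → Y
H(7): 7+12=19 → T
G(6): 6+12=18 → S
F(5): 5+12=17 → R
K(10): 10+12=22 → W
R(17): 17+12=29≡3 → D
V(21): 21+12=33≡7 → H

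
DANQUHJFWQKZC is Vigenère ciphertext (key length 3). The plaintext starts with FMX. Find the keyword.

YOQ

Subtract each crib letter from the matching ciphertext letter (mod 26):
D(3)−F(5)=-2≡24 → Y
A(0)−M(12)=-12≡14 → O
N(13)−X(23)=-10≡16 → Q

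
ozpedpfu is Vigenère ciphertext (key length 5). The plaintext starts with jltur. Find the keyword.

Subtract each crib letter from the matching ciphertext letter (mod 26):
o(14)−j(9)=5 → f
z(25)−l(11)=14 → o
p(15)−t(19)=-4≡22 → w
e(4)−u(20)=-16≡10 → k
d(3)−r(17)=-14≡12 → m

fowkm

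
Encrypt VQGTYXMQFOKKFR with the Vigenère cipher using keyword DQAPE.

Repeat the key across the message: DQAPEDQAPEDQAP
V(21)+D(3): 24 → Y
Q(16)+Q(16): 32≡6 → G
G(6)+A(0): 6 → G
T(19)+P(15): 34≡8 → I
Y(24)+E(4): 28≡2 → C
X(23)+D(3): 26≡0 → A
M(12)+Q(16): 28≡2 → C
Q(16)+A(0): 16 → Q
F(5)+P(15): 20 → U
O(14)+E(4): 18 → S
K(10)+D(3): 13 → N
K(10)+Q(16): 26≡0 → A
F(5)+A(0): 5 → F
R(17)+P(15): 32≡6 → G

YGGICACQUSNAFG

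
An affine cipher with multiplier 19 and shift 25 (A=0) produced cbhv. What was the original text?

The inverse of 19 mod 26 is 11, since 19·11=209≡1. Apply D(y)=11·(y−25) mod 26:
c(2): 11·(2−25)=-253≡7 → h
b(1): 11·(1−25)=-264≡22 → w
h(7): 11·(7−25)=-198≡10 → k
v(21): 11·(21−25)=-44≡8 → i

hwki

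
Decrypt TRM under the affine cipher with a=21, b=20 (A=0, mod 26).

The inverse of 21 mod 26 is 5, since 21·5=105≡1. Apply D(y)=5·(y−20) mod 26:
T(19): 5·(19−20)=-5≡21 → V
R(17): 5·(17−20)=-15≡11 → L
M(12): 5·(12−20)=-40≡12 → M

VLM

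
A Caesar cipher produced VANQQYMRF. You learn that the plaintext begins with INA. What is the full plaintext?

From the crib: V(21)−I(8)=13, so the shift is 13.
Subtract 13 from each ciphertext letter:
V(21): 21−13=8 → I
A(0): 0−13=-13≡13 → N
N(13): 13−13=0 → A
Q(16): 16−13=3 → D
Q(16): 16−13=3 → D
Y(24): 24−13=11 → L
M(12): 12−13=-1≡25 → Z
R(17): 17−13=4 → E
F(5): 5−13=-8≡18 → S

INADDLZES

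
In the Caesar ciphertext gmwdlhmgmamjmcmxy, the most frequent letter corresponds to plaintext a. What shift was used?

12

The most frequent ciphertext letter is m (appears 6 times).
m is position 12; a is position 0.
Shift = 12.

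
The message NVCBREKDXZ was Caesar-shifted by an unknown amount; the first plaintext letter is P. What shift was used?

24

From the crib: N(13)−P(15)=-2≡24, so the shift is 24.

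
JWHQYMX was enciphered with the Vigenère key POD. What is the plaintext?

Repeat the key across the ciphertext: PODPODP
J(9)−P(15): -6≡20 → U
W(22)−O(14): 8 → I
H(7)−D(3): 4 → E
Q(16)−P(15): 1 → B
Y(24)−O(14): 10 → K
M(12)−D(3): 9 → J
X(23)−P(15): 8 → I

UIEBKJI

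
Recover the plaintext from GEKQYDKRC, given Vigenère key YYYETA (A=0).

Repeat the key across the ciphertext: YYYETAYYY
G(6)−Y(24): -18≡8 → I
E(4)−Y(24): -20≡6 → G
K(10)−Y(24): -14≡12 → M
Q(16)−E(4): 12 → M
Y(24)−T(19): 5 → F
D(3)−A(0): 3 → D
K(10)−Y(24): -14≡12 → M
R(17)−Y(24): -7≡19 → T
C(2)−Y(24): -22≡4 → E

IGMMFDMTE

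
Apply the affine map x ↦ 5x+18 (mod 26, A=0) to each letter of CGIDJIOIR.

CWGHLGKGZ

C(2): 5·2+18=28≡2 → C
G(6): 5·6+18=48≡22 → W
I(8): 5·8+18=58≡6 → G
D(3): 5·3+18=33≡7 → H
J(9): 5·9+18=63≡11 → L
I(8): 5·8+18=58≡6 → G
O(14): 5·14+18=88≡10 → K
I(8): 5·8+18=58≡6 → G
R(17): 5·17+18=103≡25 → Z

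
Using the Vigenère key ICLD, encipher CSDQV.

Repeat the key across the message: ICLDI
C(2)+I(8): 10 → K
S(18)+C(2): 20 → U
D(3)+L(11): 14 → O
Q(16)+D(3): 19 → T
V(21)+I(8): 29≡3 → D

KUOTD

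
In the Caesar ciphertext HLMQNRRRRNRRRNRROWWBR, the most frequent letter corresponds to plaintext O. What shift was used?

3

The most frequent ciphertext letter is R (appears 10 times).
R is position 17; O is position 14.
Shift = 3.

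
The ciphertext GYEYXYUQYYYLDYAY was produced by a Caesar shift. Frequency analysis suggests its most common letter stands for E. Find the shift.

The most frequent ciphertext letter is Y (appears 8 times).
Y is position 24; E is position 4.
Shift = 20.

20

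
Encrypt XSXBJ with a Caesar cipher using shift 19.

X(23): 23+19=42≡16 → Q
S(18): 18+19=37≡11 → L
X(23): 23+19=42≡16 → Q
B(1): 1+19=20 → U
J(9): 9+19=28≡2 → C

QLQUC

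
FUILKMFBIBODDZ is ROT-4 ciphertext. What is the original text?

F(5): 5−4=1 → B
U(20): 20−4=16 → Q
I(8): 8−4=4 → E
L(11): 11−4=7 → H
K(10): 10−4=6 → G
M(12): 12−4=8 → I
F(5): 5−4=1 → B
B(1): 1−4=-3≡23 → X
I(8): 8−4=4 → E
B(1): 1−4=-3≡23 → X
O(14): 14−4=10 → K
D(3): 3−4=-1≡25 → Z
D(3): 3−4=-1≡25 → Z
Z(25): 25−4=21 → V

BQEHGIBXEXKZZV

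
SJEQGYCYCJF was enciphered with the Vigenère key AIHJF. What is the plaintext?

SBXHBYURTEF

Repeat the key across the ciphertext: AIHJFAIHJFA
S(18)−A(0): 18 → S
J(9)−I(8): 1 → B
E(4)−H(7): -3≡23 → X
Q(16)−J(9): 7 → H
G(6)−F(5): 1 → B
Y(24)−A(0): 24 → Y
C(2)−I(8): -6≡20 → U
Y(24)−H(7): 17 → R
C(2)−J(9): -7≡19 → T
J(9)−F(5): 4 → E
F(5)−A(0): 5 → F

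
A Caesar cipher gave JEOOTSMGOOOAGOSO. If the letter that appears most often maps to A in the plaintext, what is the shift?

14

The most frequent ciphertext letter is O (appears 7 times).
O is position 14; A is position 0.
Shift = 14.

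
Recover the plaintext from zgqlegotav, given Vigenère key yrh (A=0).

Repeat the key across the ciphertext: yrhyrhyrhy
z(25)−y(24): 1 → b
g(6)−r(17): -11≡15 → p
q(16)−h(7): 9 → j
l(11)−y(24): -13≡13 → n
e(4)−r(17): -13≡13 → n
g(6)−h(7): -1≡25 → z
o(14)−y(24): -10≡16 → q
t(19)−r(17): 2 → c
a(0)−h(7): -7≡19 → t
v(21)−y(24): -3≡23 → x

bpjnnzqctx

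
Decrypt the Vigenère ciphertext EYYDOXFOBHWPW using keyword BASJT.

Repeat the key across the ciphertext: BASJTBASJTBAS
E(4)−B(1): 3 → D
Y(24)−A(0): 24 → Y
Y(24)−S(18): 6 → G
D(3)−J(9): -6≡20 → U
O(14)−T(19): -5≡21 → V
X(23)−B(1): 22 → W
F(5)−A(0): 5 → F
O(14)−S(18): -4≡22 → W
B(1)−J(9): -8≡18 → S
H(7)−T(19): -12≡14 → O
W(22)−B(1): 21 → V
P(15)−A(0): 15 → P
W(22)−S(18): 4 → E

DYGUVWFWSOVPE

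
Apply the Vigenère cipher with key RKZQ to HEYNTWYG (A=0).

Repeat the key across the message: RKZQRKZQ
H(7)+R(17): 24 → Y
E(4)+K(10): 14 → O
Y(24)+Z(25): 49≡23 → X
N(13)+Q(16): 29≡3 → D
T(19)+R(17): 36≡10 → K
W(22)+K(10): 32≡6 → G
Y(24)+Z(25): 49≡23 → X
G(6)+Q(16): 22 → W

YOXDKGXW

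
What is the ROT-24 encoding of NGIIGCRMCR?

N(13): 13+24=37≡11 → L
G(6): 6+24=30≡4 → E
I(8): 8+24=32≡6 → G
I(8): 8+24=32≡6 → G
G(6): 6+24=30≡4 → E
C(2): 2+24=26≡0 → A
R(17): 17+24=41≡15 → P
M(12): 12+24=36≡10 → K
C(2): 2+24=26≡0 → A
R(17): 17+24=41≡15 → P

LEGGEAPKAP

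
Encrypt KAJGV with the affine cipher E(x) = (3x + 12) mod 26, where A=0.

K(10): 3·10+12=42≡16 → Q
A(0): 3·0+12=12 → M
J(9): 3·9+12=39≡13 → N
G(6): 3·6+12=30≡4 → E
V(21): 3·21+12=75≡23 → X

QMNEX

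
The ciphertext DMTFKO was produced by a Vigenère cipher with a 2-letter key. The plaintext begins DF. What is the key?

Subtract each crib letter from the matching ciphertext letter (mod 26):
D(3)−D(3)=0 → A
M(12)−F(5)=7 → H

AH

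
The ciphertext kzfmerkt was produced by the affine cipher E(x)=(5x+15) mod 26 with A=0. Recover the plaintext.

The inverse of 5 mod 26 is 21, since 5·21=105≡1. Apply D(y)=21·(y−15) mod 26:
k(10): 21·(10−15)=-105≡25 → z
z(25): 21·(25−15)=210≡2 → c
f(5): 21·(5−15)=-210≡24 → y
m(12): 21·(12−15)=-63≡15 → p
e(4): 21·(4−15)=-231≡3 → d
r(17): 21·(17−15)=42≡16 → q
k(10): 21·(10−15)=-105≡25 → z
t(19): 21·(19−15)=84≡6 → g

zcypdqzg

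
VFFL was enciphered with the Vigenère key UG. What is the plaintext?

BZLF

Repeat the key across the ciphertext: UGUG
V(21)−U(20): 1 → B
F(5)−G(6): -1≡25 → Z
F(5)−U(20): -15≡11 → L
L(11)−G(6): 5 → F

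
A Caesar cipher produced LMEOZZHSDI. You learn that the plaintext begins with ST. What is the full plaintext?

STLVGGOZKP

From the crib: L(11)−S(18)=-7≡19, so the shift is 19.
Subtract 19 from each ciphertext letter:
L(11): 11−19=-8≡18 → S
M(12): 12−19=-7≡19 → T
E(4): 4−19=-15≡11 → L
O(14): 14−19=-5≡21 → V
Z(25): 25−19=6 → G
Z(25): 25−19=6 → G
H(7): 7−19=-12≡14 → O
S(18): 18−19=-1≡25 → Z
D(3): 3−19=-16≡10 → K
I(8): 8−19=-11≡15 → P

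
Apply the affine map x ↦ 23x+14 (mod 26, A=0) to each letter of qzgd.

q(16): 23·16+14=382≡18 → s
z(25): 23·25+14=589≡17 → r
g(6): 23·6+14=152≡22 → w
d(3): 23·3+14=83≡5 → f

srwf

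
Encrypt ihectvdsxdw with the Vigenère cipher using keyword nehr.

vlltgzkjkhd

Repeat the key across the message: nehrnehrneh
i(8)+n(13): 21 → v
h(7)+e(4): 11 → l
e(4)+h(7): 11 → l
c(2)+r(17): 19 → t
t(19)+n(13): 32≡6 → g
v(21)+e(4): 25 → z
d(3)+h(7): 10 → k
s(18)+r(17): 35≡9 → j
x(23)+n(13): 36≡10 → k
d(3)+e(4): 7 → h
w(22)+h(7): 29≡3 → d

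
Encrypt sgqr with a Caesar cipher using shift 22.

ocmn

s(18): 18+22=40≡14 → o
g(6): 6+22=28≡2 → c
q(16): 16+22=38≡12 → m
r(17): 17+22=39≡13 → n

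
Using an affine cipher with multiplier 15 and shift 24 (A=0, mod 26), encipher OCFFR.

ACVVT

O(14): 15·14+24=234≡0 → A
C(2): 15·2+24=54≡2 → C
F(5): 15·5+24=99≡21 → V
F(5): 15·5+24=99≡21 → V
R(17): 15·17+24=279≡19 → T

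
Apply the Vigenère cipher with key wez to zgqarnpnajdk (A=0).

Repeat the key across the message: wezwezwezwez
z(25)+w(22): 47≡21 → v
g(6)+e(4): 10 → k
q(16)+z(25): 41≡15 → p
a(0)+w(22): 22 → w
r(17)+e(4): 21 → v
n(13)+z(25): 38≡12 → m
p(15)+w(22): 37≡11 → l
n(13)+e(4): 17 → r
a(0)+z(25): 25 → z
j(9)+w(22): 31≡5 → f
d(3)+e(4): 7 → h
k(10)+z(25): 35≡9 → j

vkpwvmlrzfhj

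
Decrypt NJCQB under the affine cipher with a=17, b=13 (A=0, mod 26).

The inverse of 17 mod 26 is 23, since 17·23=391≡1. Apply D(y)=23·(y−13) mod 26:
N(13): 23·(13−13)=0 → A
J(9): 23·(9−13)=-92≡12 → M
C(2): 23·(2−13)=-253≡7 → H
Q(16): 23·(16−13)=69≡17 → R
B(1): 23·(1−13)=-276≡10 → K

AMHRK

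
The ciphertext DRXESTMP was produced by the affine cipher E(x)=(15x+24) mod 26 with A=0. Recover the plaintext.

JDTQKRUP

The inverse of 15 mod 26 is 7, since 15·7=105≡1. Apply D(y)=7·(y−24) mod 26:
D(3): 7·(3−24)=-147≡9 → J
R(17): 7·(17−24)=-49≡3 → D
X(23): 7·(23−24)=-7≡19 → T
E(4): 7·(4−24)=-140≡16 → Q
S(18): 7·(18−24)=-42≡10 → K
T(19): 7·(19−24)=-35≡17 → R
M(12): 7·(12−24)=-84≡20 → U
P(15): 7·(15−24)=-63≡15 → P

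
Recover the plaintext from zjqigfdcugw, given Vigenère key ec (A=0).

Repeat the key across the ciphertext: ececececece
z(25)−e(4): 21 → v
j(9)−c(2): 7 → h
q(16)−e(4): 12 → m
i(8)−c(2): 6 → g
g(6)−e(4): 2 → c
f(5)−c(2): 3 → d
d(3)−e(4): -1≡25 → z
c(2)−c(2): 0 → a
u(20)−e(4): 16 → q
g(6)−c(2): 4 → e
w(22)−e(4): 18 → s

vhmgcdzaqes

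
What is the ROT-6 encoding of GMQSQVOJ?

MSWYWBUP

G(6): 6+6=12 → M
M(12): 12+6=18 → S
Q(16): 16+6=22 → W
S(18): 18+6=24 → Y
Q(16): 16+6=22 → W
V(21): 21+6=27≡1 → B
O(14): 14+6=20 → U
J(9): 9+6=15 → P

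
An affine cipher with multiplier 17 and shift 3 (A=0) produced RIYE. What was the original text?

KLPX

The inverse of 17 mod 26 is 23, since 17·23=391≡1. Apply D(y)=23·(y−3) mod 26:
R(17): 23·(17−3)=322≡10 → K
I(8): 23·(8−3)=115≡11 → L
Y(24): 23·(24−3)=483≡15 → P
E(4): 23·(4−3)=23 → X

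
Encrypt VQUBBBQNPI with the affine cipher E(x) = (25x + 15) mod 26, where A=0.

V(21): 25·21+15=540≡20 → U
Q(16): 25·16+15=415≡25 → Z
U(20): 25·20+15=515≡21 → V
B(1): 25·1+15=40≡14 → O
B(1): 25·1+15=40≡14 → O
B(1): 25·1+15=40≡14 → O
Q(16): 25·16+15=415≡25 → Z
N(13): 25·13+15=340≡2 → C
P(15): 25·15+15=390≡0 → A
I(8): 25·8+15=215≡7 → H

UZVOOOZCAH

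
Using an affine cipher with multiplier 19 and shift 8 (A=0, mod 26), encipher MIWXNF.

M(12): 19·12+8=236≡2 → C
I(8): 19·8+8=160≡4 → E
W(22): 19·22+8=426≡10 → K
X(23): 19·23+8=445≡3 → D
N(13): 19·13+8=255≡21 → V
F(5): 19·5+8=103≡25 → Z

CEKDVZ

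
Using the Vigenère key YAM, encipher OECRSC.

MEOPSO

Repeat the key across the message: YAMYAM
O(14)+Y(24): 38≡12 → M
E(4)+A(0): 4 → E
C(2)+M(12): 14 → O
R(17)+Y(24): 41≡15 → P
S(18)+A(0): 18 → S
C(2)+M(12): 14 → O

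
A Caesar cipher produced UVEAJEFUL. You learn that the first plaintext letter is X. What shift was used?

23

From the crib: U(20)−X(23)=-3≡23, so the shift is 23.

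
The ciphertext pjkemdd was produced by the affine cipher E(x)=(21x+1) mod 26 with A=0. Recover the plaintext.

The inverse of 21 mod 26 is 5, since 21·5=105≡1. Apply D(y)=5·(y−1) mod 26:
p(15): 5·(15−1)=70≡18 → s
j(9): 5·(9−1)=40≡14 → o
k(10): 5·(10−1)=45≡19 → t
e(4): 5·(4−1)=15 → p
m(12): 5·(12−1)=55≡3 → d
d(3): 5·(3−1)=10 → k
d(3): 5·(3−1)=10 → k

sotpdkk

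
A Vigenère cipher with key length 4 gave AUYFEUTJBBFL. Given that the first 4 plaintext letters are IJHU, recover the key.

SLRL

Subtract each crib letter from the matching ciphertext letter (mod 26):
A(0)−I(8)=-8≡18 → S
U(20)−J(9)=11 → L
Y(24)−H(7)=17 → R
F(5)−U(20)=-15≡11 → L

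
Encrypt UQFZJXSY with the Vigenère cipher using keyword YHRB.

SXWAHEJZ

Repeat the key across the message: YHRBYHRB
U(20)+Y(24): 44≡18 → S
Q(16)+H(7): 23 → X
F(5)+R(17): 22 → W
Z(25)+B(1): 26≡0 → A
J(9)+Y(24): 33≡7 → H
X(23)+H(7): 30≡4 → E
S(18)+R(17): 35≡9 → J
Y(24)+B(1): 25 → Z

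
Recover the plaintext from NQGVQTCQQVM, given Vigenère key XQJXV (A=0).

QAXYVWMHTAP

Repeat the key across the ciphertext: XQJXVXQJXVX
N(13)−X(23): -10≡16 → Q
Q(16)−Q(16): 0 → A
G(6)−J(9): -3≡23 → X
V(21)−X(23): -2≡24 → Y
Q(16)−V(21): -5≡21 → V
T(19)−X(23): -4≡22 → W
C(2)−Q(16): -14≡12 → M
Q(16)−J(9): 7 → H
Q(16)−X(23): -7≡19 → T
V(21)−V(21): 0 → A
M(12)−X(23): -11≡15 → P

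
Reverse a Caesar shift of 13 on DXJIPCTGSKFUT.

QKWVCPGTFXSHG

D(3): 3−13=-10≡16 → Q
X(23): 23−13=10 → K
J(9): 9−13=-4≡22 → W
I(8): 8−13=-5≡21 → V
P(15): 15−13=2 → C
C(2): 2−13=-11≡15 → P
T(19): 19−13=6 → G
G(6): 6−13=-7≡19 → T
S(18): 18−13=5 → F
K(10): 10−13=-3≡23 → X
F(5): 5−13=-8≡18 → S
U(20): 20−13=7 → H
T(19): 19−13=6 → G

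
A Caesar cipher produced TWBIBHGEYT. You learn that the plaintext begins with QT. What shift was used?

From the crib: T(19)−Q(16)=3, so the shift is 3.

3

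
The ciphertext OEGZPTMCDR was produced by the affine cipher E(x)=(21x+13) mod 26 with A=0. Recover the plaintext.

The inverse of 21 mod 26 is 5, since 21·5=105≡1. Apply D(y)=5·(y−13) mod 26:
O(14): 5·(14−13)=5 → F
E(4): 5·(4−13)=-45≡7 → H
G(6): 5·(6−13)=-35≡17 → R
Z(25): 5·(25−13)=60≡8 → I
P(15): 5·(15−13)=10 → K
T(19): 5·(19−13)=30≡4 → E
M(12): 5·(12−13)=-5≡21 → V
C(2): 5·(2−13)=-55≡23 → X
D(3): 5·(3−13)=-50≡2 → C
R(17): 5·(17−13)=20 → U

FHRIKEVXCU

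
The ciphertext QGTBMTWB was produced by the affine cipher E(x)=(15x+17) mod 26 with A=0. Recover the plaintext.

TBOSROJS

The inverse of 15 mod 26 is 7, since 15·7=105≡1. Apply D(y)=7·(y−17) mod 26:
Q(16): 7·(16−17)=-7≡19 → T
G(6): 7·(6−17)=-77≡1 → B
T(19): 7·(19−17)=14 → O
B(1): 7·(1−17)=-112≡18 → S
M(12): 7·(12−17)=-35≡17 → R
T(19): 7·(19−17)=14 → O
W(22): 7·(22−17)=35≡9 → J
B(1): 7·(1−17)=-112≡18 → S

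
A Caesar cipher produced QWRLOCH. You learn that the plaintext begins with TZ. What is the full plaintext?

TZUORFK

From the crib: Q(16)−T(19)=-3≡23, so the shift is 23.
Subtract 23 from each ciphertext letter:
Q(16): 16−23=-7≡19 → T
W(22): 22−23=-1≡25 → Z
R(17): 17−23=-6≡20 → U
L(11): 11−23=-12≡14 → O
O(14): 14−23=-9≡17 → R
C(2): 2−23=-21≡5 → F
H(7): 7−23=-16≡10 → K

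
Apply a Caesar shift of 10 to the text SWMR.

S(18): 18+10=28≡2 → C
W(22): 22+10=32≡6 → G
M(12): 12+10=22 → W
R(17): 17+10=27≡1 → B

CGWB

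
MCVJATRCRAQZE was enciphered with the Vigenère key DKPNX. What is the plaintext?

Repeat the key across the ciphertext: DKPNXDKPNXDKP
M(12)−D(3): 9 → J
C(2)−K(10): -8≡18 → S
V(21)−P(15): 6 → G
J(9)−N(13): -4≡22 → W
A(0)−X(23): -23≡3 → D
T(19)−D(3): 16 → Q
R(17)−K(10): 7 → H
C(2)−P(15): -13≡13 → N
R(17)−N(13): 4 → E
A(0)−X(23): -23≡3 → D
Q(16)−D(3): 13 → N
Z(25)−K(10): 15 → P
E(4)−P(15): -11≡15 → P

JSGWDQHNEDNPP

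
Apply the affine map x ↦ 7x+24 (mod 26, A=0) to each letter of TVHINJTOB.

T(19): 7·19+24=157≡1 → B
V(21): 7·21+24=171≡15 → P
H(7): 7·7+24=73≡21 → V
I(8): 7·8+24=80≡2 → C
N(13): 7·13+24=115≡11 → L
J(9): 7·9+24=87≡9 → J
T(19): 7·19+24=157≡1 → B
O(14): 7·14+24=122≡18 → S
B(1): 7·1+24=31≡5 → F

BPVCLJBSF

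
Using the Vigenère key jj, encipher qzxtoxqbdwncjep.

Repeat the key across the message: jjjjjjjjjjjjjjj
q(16)+j(9): 25 → z
z(25)+j(9): 34≡8 → i
x(23)+j(9): 32≡6 → g
t(19)+j(9): 28≡2 → c
o(14)+j(9): 23 → x
x(23)+j(9): 32≡6 → g
q(16)+j(9): 25 → z
b(1)+j(9): 10 → k
d(3)+j(9): 12 → m
w(22)+j(9): 31≡5 → f
n(13)+j(9): 22 → w
c(2)+j(9): 11 → l
j(9)+j(9): 18 → s
e(4)+j(9): 13 → n
p(15)+j(9): 24 → y

zigcxgzkmfwlsny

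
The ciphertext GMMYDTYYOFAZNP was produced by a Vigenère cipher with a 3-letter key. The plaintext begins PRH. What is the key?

Subtract each crib letter from the matching ciphertext letter (mod 26):
G(6)−P(15)=-9≡17 → R
M(12)−R(17)=-5≡21 → V
M(12)−H(7)=5 → F

RVF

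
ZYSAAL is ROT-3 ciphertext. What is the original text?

WVPXXI

Z(25): 25−3=22 → W
Y(24): 24−3=21 → V
S(18): 18−3=15 → P
A(0): 0−3=-3≡23 → X
A(0): 0−3=-3≡23 → X
L(11): 11−3=8 → I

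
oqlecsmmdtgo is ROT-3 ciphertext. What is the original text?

lnibzpjjaqdl

o(14): 14−3=11 → l
q(16): 16−3=13 → n
l(11): 11−3=8 → i
e(4): 4−3=1 → b
c(2): 2−3=-1≡25 → z
s(18): 18−3=15 → p
m(12): 12−3=9 → j
m(12): 12−3=9 → j
d(3): 3−3=0 → a
t(19): 19−3=16 → q
g(6): 6−3=3 → d
o(14): 14−3=11 → l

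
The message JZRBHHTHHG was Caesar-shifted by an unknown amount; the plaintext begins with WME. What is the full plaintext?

WMEOUUGUUT

From the crib: J(9)−W(22)=-13≡13, so the shift is 13.
Subtract 13 from each ciphertext letter:
J(9): 9−13=-4≡22 → W
Z(25): 25−13=12 → M
R(17): 17−13=4 → E
B(1): 1−13=-12≡14 → O
H(7): 7−13=-6≡20 → U
H(7): 7−13=-6≡20 → U
T(19): 19−13=6 → G
H(7): 7−13=-6≡20 → U
H(7): 7−13=-6≡20 → U
G(6): 6−13=-7≡19 → T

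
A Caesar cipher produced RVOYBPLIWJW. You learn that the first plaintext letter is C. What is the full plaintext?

CGZJMAWTHUH

From the crib: R(17)−C(2)=15, so the shift is 15.
Subtract 15 from each ciphertext letter:
R(17): 17−15=2 → C
V(21): 21−15=6 → G
O(14): 14−15=-1≡25 → Z
Y(24): 24−15=9 → J
B(1): 1−15=-14≡12 → M
P(15): 15−15=0 → A
L(11): 11−15=-4≡22 → W
I(8): 8−15=-7≡19 → T
W(22): 22−15=7 → H
J(9): 9−15=-6≡20 → U
W(22): 22−15=7 → H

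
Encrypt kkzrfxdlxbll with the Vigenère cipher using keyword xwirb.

hghiguztocih

Repeat the key across the message: xwirbxwirbxw
k(10)+x(23): 33≡7 → h
k(10)+w(22): 32≡6 → g
z(25)+i(8): 33≡7 → h
r(17)+r(17): 34≡8 → i
f(5)+b(1): 6 → g
x(23)+x(23): 46≡20 → u
d(3)+w(22): 25 → z
l(11)+i(8): 19 → t
x(23)+r(17): 40≡14 → o
b(1)+b(1): 2 → c
l(11)+x(23): 34≡8 → i
l(11)+w(22): 33≡7 → h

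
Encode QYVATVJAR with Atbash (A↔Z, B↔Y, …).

JBEZGEQZI

Q(16) → J(9)
Y(24) → B(1)
V(21) → E(4)
A(0) → Z(25)
T(19) → G(6)
V(21) → E(4)
J(9) → Q(16)
A(0) → Z(25)
R(17) → I(8)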